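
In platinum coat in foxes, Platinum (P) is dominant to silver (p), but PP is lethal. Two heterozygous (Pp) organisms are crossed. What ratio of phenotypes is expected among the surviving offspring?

Cross: Pp × Pp
Punnett square offspring (before lethality): 1 PP, 2 Pp, 1 pp
The PP genotype is lethal (embryos die); surviving offspring: 2 Pp, 1 pp
Ratio: 2 platinum : 1 silver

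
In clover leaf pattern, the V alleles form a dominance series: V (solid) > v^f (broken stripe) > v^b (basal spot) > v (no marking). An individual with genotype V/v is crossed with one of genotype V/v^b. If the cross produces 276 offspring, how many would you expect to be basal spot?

Cross: V/v × V/v^b
Allele dominance: V > v^f > v^b > v
Offspring genotypes: 1 V/V, 1 V/v^b, 1 V/v, 1 v^b/v
Phenotype counts: 3 solid, 1 basal spot
basal spot: 1 out of 4 → fraction 1/4
Expected count = 1/4 × 276 = 69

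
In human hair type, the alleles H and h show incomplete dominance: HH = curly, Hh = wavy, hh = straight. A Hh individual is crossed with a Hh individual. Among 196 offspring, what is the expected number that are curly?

Punnett square for Hh × Hh:
Offspring genotypes: 1 HH, 2 Hh, 1 hh
Phenotype counts: 1 curly, 2 wavy, 1 straight
curly: 1 out of 4 → fraction 1/4
Expected count = 1/4 × 196 = 49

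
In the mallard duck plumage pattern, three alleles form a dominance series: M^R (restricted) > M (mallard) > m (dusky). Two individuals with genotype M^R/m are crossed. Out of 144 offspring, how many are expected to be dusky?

Cross: M^R/m × M^R/m
Allele dominance: M^R > M > m
Offspring genotypes: 1 M^R/M^R, 2 M^R/m, 1 m/m
Phenotype counts: 3 restricted, 1 dusky
dusky: 1 out of 4 → fraction 1/4
Expected count = 1/4 × 144 = 36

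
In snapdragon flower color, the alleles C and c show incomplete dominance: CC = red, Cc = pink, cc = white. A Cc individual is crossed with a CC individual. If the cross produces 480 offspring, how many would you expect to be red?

Punnett square for Cc × CC:
Offspring genotypes: 2 CC, 2 Cc
Phenotype counts: 2 red, 2 pink
red: 2 out of 4 → fraction 1/2
Expected count = 1/2 × 480 = 240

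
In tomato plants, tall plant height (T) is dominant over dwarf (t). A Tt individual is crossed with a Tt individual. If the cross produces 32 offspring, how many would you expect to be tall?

Punnett square for Tt × Tt:
Offspring genotypes: 1 TT, 2 Tt, 1 tt
tall: 3, dwarf: 1
tall: 3 out of 4 → fraction 3/4
Expected count = 3/4 × 32 = 24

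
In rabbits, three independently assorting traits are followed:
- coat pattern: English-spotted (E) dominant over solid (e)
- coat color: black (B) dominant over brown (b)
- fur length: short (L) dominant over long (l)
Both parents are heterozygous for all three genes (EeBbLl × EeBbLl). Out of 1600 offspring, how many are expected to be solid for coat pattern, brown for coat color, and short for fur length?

Trihybrid cross: EeBbLl × EeBbLl
Each trait segregates independently with a 3:1 phenotypic ratio, so each gene contributes 3/4 (dominant) or 1/4 (recessive).
Target: solid (coat pattern), brown (coat color), short (fur length)
Probability = product of independent per-trait probabilities
= 1/4 × 1/4 × 3/4 = 3/64
Expected count = 3/64 × 1600 = 75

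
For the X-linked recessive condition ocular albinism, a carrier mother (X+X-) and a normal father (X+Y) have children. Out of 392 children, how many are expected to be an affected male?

Cross: X+X- × X+Y
Offspring: 1 X+X+, 1 X+Y, 1 X+X-, 1 X-Y
Probability of an affected male: 1/4
Expected count = 1/4 × 392 = 98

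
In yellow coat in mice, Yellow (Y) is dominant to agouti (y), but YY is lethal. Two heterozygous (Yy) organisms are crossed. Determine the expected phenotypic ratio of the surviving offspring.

Cross: Yy × Yy
Punnett square offspring (before lethality): 1 YY, 2 Yy, 1 yy
The YY genotype is lethal (embryos die); surviving offspring: 2 Yy, 1 yy
Ratio: 2 yellow : 1 agouti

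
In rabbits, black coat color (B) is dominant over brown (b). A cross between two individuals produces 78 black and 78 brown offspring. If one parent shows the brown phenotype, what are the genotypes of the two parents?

Observed offspring: 78 black, 78 brown
The observed ratio simplifies to 1:1. One parent shows brown, so its genotype must be bb. A 1:1 offspring split requires the other parent to be heterozygous (Bb).
Parent genotypes: bb × Bb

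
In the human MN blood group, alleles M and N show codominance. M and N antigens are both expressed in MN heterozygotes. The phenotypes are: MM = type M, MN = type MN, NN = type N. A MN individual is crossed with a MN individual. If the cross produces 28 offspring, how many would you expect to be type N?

Punnett square for MN × MN:
Offspring genotypes: 1 MM, 2 MN, 1 NN
Phenotype counts: 1 type M, 2 type MN, 1 type N
type N: 1 out of 4 → fraction 1/4
Expected count = 1/4 × 28 = 7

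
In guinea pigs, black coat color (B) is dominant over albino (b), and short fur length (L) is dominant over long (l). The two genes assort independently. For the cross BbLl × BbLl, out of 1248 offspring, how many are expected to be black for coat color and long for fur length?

Dihybrid cross BbLl × BbLl — consider each gene separately:
coat color: Bb × Bb → 1 BB, 2 Bb, 1 bb → 3 B_ : 1 bb (out of 4)
fur length: Ll × Ll → 1 LL, 2 Ll, 1 ll → 3 L_ : 1 ll (out of 4)
Looking for: black (B_) and long (ll)
P(black) = 3/4, P(long) = 1/4
P(both) = 3/4 × 1/4 = 3/16
Expected count = 3/16 × 1248 = 234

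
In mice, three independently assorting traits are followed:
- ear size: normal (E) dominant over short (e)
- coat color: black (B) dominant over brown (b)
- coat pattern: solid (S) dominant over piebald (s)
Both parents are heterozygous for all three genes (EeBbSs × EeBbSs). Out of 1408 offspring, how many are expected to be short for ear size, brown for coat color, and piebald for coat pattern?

Trihybrid cross: EeBbSs × EeBbSs
Each trait segregates independently with a 3:1 phenotypic ratio, so each gene contributes 3/4 (dominant) or 1/4 (recessive).
Target: short (ear size), brown (coat color), piebald (coat pattern)
Probability = product of independent per-trait probabilities
= 1/4 × 1/4 × 1/4 = 1/64
Expected count = 1/64 × 1408 = 22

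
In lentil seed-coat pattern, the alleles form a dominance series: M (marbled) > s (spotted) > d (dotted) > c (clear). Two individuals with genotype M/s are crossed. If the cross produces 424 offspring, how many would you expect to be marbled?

Cross: M/s × M/s
Allele dominance: M > s > d > c
Offspring genotypes: 1 M/M, 2 M/s, 1 s/s
Phenotype counts: 3 marbled, 1 spotted
marbled: 3 out of 4 → fraction 3/4
Expected count = 3/4 × 424 = 318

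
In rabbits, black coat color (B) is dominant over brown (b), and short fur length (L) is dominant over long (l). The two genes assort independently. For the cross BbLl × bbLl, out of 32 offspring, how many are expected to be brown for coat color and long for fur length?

Dihybrid cross BbLl × bbLl — consider each gene separately:
coat color: Bb × bb → 2 Bb, 2 bb → 2 B_ : 2 bb (out of 4)
fur length: Ll × Ll → 1 LL, 2 Ll, 1 ll → 3 L_ : 1 ll (out of 4)
Looking for: brown (bb) and long (ll)
P(brown) = 2/4, P(long) = 1/4
P(both) = 2/4 × 1/4 = 2/16 = 1/8
Expected count = 1/8 × 32 = 4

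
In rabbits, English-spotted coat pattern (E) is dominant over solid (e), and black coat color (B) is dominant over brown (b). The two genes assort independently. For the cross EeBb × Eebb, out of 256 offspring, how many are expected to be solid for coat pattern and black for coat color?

Dihybrid cross EeBb × Eebb — consider each gene separately:
coat pattern: Ee × Ee → 1 EE, 2 Ee, 1 ee → 3 E_ : 1 ee (out of 4)
coat color: Bb × bb → 2 Bb, 2 bb → 2 B_ : 2 bb (out of 4)
Looking for: solid (ee) and black (B_)
P(solid) = 1/4, P(black) = 2/4
P(both) = 1/4 × 2/4 = 2/16 = 1/8
Expected count = 1/8 × 256 = 32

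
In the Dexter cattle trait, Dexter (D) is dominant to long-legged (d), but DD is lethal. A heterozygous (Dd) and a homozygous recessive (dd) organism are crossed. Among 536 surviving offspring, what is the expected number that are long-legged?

Cross: Dd × dd
Punnett square offspring (before lethality): 2 Dd, 2 dd
No DD offspring are produced in this cross.
long-legged: 2 out of 4 → fraction 1/2
Expected count = 1/2 × 536 = 268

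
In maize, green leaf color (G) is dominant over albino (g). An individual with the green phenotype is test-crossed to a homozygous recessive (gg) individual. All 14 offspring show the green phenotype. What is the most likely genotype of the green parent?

Test cross: ? × gg
All offspring are green.
If the unknown parent were heterozygous (Gg), about half of 14 offspring would be albino; none are. The unknown parent is most likely homozygous dominant (GG).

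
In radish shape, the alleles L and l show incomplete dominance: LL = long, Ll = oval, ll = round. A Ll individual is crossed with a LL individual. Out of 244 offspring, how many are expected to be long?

Punnett square for Ll × LL:
Offspring genotypes: 2 LL, 2 Ll
Phenotype counts: 2 long, 2 oval
long: 2 out of 4 → fraction 1/2
Expected count = 1/2 × 244 = 122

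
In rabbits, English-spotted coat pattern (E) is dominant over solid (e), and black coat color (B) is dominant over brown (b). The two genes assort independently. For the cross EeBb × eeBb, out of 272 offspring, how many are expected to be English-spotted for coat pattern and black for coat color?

Dihybrid cross EeBb × eeBb — consider each gene separately:
coat pattern: Ee × ee → 2 Ee, 2 ee → 2 E_ : 2 ee (out of 4)
coat color: Bb × Bb → 1 BB, 2 Bb, 1 bb → 3 B_ : 1 bb (out of 4)
Looking for: English-spotted (E_) and black (B_)
P(English-spotted) = 2/4, P(black) = 3/4
P(both) = 2/4 × 3/4 = 6/16 = 3/8
Expected count = 3/8 × 272 = 102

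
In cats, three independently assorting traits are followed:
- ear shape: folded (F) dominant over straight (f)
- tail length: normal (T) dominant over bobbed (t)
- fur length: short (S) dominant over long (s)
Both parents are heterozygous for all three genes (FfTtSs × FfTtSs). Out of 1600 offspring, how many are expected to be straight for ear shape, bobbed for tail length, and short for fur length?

Trihybrid cross: FfTtSs × FfTtSs
Each trait segregates independently with a 3:1 phenotypic ratio, so each gene contributes 3/4 (dominant) or 1/4 (recessive).
Target: straight (ear shape), bobbed (tail length), short (fur length)
Probability = product of independent per-trait probabilities
= 1/4 × 1/4 × 3/4 = 3/64
Expected count = 3/64 × 1600 = 75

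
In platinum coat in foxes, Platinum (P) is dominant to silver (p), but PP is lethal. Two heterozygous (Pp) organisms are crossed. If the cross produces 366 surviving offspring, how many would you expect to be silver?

Cross: Pp × Pp
Punnett square offspring (before lethality): 1 PP, 2 Pp, 1 pp
The PP genotype is lethal (embryos die); surviving offspring: 2 Pp, 1 pp
silver: 1 out of 3 → fraction 1/3
Expected count = 1/3 × 366 = 122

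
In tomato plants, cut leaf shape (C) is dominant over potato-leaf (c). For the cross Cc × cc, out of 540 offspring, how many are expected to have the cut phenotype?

Punnett square for Cc × cc:
Offspring genotypes: 2 Cc, 2 cc
Total offspring: 4
Count with target: 2
Probability: 2/4 = 1/2
Expected count = 1/2 × 540 = 270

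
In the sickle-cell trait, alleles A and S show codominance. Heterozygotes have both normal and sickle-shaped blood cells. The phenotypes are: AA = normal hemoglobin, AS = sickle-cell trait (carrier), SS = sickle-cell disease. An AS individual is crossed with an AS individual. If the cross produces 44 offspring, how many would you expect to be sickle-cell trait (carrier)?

Punnett square for AS × AS:
Offspring genotypes: 1 AA, 2 AS, 1 SS
Phenotype counts: 1 normal hemoglobin, 2 sickle-cell trait (carrier), 1 sickle-cell disease
sickle-cell trait (carrier): 2 out of 4 → fraction 1/2
Expected count = 1/2 × 44 = 22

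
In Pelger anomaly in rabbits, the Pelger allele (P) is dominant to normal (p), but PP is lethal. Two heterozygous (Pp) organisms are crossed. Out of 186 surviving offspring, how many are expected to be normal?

Cross: Pp × Pp
Punnett square offspring (before lethality): 1 PP, 2 Pp, 1 pp
The PP genotype is lethal (embryos die); surviving offspring: 2 Pp, 1 pp
normal: 1 out of 3 → fraction 1/3
Expected count = 1/3 × 186 = 62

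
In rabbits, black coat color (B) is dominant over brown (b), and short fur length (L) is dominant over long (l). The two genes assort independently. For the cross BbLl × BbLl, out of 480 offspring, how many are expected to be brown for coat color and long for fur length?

Dihybrid cross BbLl × BbLl — consider each gene separately:
coat color: Bb × Bb → 1 BB, 2 Bb, 1 bb → 3 B_ : 1 bb (out of 4)
fur length: Ll × Ll → 1 LL, 2 Ll, 1 ll → 3 L_ : 1 ll (out of 4)
Looking for: brown (bb) and long (ll)
P(brown) = 1/4, P(long) = 1/4
P(both) = 1/4 × 1/4 = 1/16
Expected count = 1/16 × 480 = 30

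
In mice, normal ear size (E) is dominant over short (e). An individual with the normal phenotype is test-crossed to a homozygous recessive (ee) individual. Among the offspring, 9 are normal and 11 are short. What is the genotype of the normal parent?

Test cross: ? × ee
Offspring: 9 normal, 11 short — approximately 1:1.
A 1:1 ratio in a test cross indicates the unknown parent is heterozygous (Ee).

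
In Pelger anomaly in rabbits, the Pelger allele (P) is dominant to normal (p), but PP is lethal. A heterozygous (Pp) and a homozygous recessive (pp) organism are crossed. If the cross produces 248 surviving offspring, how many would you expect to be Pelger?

Cross: Pp × pp
Punnett square offspring (before lethality): 2 Pp, 2 pp
No PP offspring are produced in this cross.
Pelger: 2 out of 4 → fraction 1/2
Expected count = 1/2 × 248 = 124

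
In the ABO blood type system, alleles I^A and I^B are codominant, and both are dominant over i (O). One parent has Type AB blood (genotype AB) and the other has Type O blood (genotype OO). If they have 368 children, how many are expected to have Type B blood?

Cross: AB × OO
Possible offspring genotypes: 2 AO, 2 BO
Blood type counts: 2 Type A, 2 Type B
Probability of Type B: 2/4 = 1/2
Expected count = 1/2 × 368 = 184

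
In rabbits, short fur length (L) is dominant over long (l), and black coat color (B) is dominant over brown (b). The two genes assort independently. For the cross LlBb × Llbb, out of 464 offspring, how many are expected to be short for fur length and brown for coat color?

Dihybrid cross LlBb × Llbb — consider each gene separately:
fur length: Ll × Ll → 1 LL, 2 Ll, 1 ll → 3 L_ : 1 ll (out of 4)
coat color: Bb × bb → 2 Bb, 2 bb → 2 B_ : 2 bb (out of 4)
Looking for: short (L_) and brown (bb)
P(short) = 3/4, P(brown) = 2/4
P(both) = 3/4 × 2/4 = 6/16 = 3/8
Expected count = 3/8 × 464 = 174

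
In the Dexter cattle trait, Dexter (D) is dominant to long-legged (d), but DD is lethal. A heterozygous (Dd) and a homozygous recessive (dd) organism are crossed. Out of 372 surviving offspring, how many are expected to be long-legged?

Cross: Dd × dd
Punnett square offspring (before lethality): 2 Dd, 2 dd
No DD offspring are produced in this cross.
long-legged: 2 out of 4 → fraction 1/2
Expected count = 1/2 × 372 = 186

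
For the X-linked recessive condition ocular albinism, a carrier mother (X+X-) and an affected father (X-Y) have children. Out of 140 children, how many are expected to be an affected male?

Cross: X+X- × X-Y
Offspring: 1 X+X-, 1 X+Y, 1 X-X-, 1 X-Y
Probability of an affected male: 1/4
Expected count = 1/4 × 140 = 35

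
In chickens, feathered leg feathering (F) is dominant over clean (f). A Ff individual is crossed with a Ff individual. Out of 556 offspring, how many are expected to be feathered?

Punnett square for Ff × Ff:
Offspring genotypes: 1 FF, 2 Ff, 1 ff
feathered: 3, clean: 1
feathered: 3 out of 4 → fraction 3/4
Expected count = 3/4 × 556 = 417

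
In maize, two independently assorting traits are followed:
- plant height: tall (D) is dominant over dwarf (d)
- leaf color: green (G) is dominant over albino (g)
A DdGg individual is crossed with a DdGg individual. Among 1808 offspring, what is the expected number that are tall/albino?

Dihybrid cross DdGg × DdGg — consider each gene separately:
plant height: Dd × Dd → 1 DD, 2 Dd, 1 dd → 3 D_ : 1 dd (out of 4)
leaf color: Gg × Gg → 1 GG, 2 Gg, 1 gg → 3 G_ : 1 gg (out of 4)
Combine (counts out of 4 × 4 = 16): tall/green (D_G_) = 3×3 = 9; tall/albino (D_gg) = 3×1 = 3; dwarf/green (ddG_) = 1×3 = 3; dwarf/albino (ddgg) = 1×1 = 1
Phenotype counts (out of 16): 9 tall/green, 3 tall/albino, 3 dwarf/green, 1 dwarf/albino
tall/albino: 3 out of 16 → fraction 3/16
Expected count = 3/16 × 1808 = 339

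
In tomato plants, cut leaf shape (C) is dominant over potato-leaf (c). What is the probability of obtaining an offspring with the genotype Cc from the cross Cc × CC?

Punnett square for Cc × CC:
Offspring genotypes: 2 CC, 2 Cc
Total offspring: 4
Count with target: 2
Probability: 2/4 = 1/2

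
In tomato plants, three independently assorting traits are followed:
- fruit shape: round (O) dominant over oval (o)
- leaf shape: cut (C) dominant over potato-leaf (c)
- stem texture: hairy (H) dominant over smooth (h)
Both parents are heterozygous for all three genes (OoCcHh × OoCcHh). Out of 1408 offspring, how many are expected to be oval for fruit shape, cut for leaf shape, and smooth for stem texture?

Trihybrid cross: OoCcHh × OoCcHh
Each trait segregates independently with a 3:1 phenotypic ratio, so each gene contributes 3/4 (dominant) or 1/4 (recessive).
Target: oval (fruit shape), cut (leaf shape), smooth (stem texture)
Probability = product of independent per-trait probabilities
= 1/4 × 3/4 × 1/4 = 3/64
Expected count = 3/64 × 1408 = 66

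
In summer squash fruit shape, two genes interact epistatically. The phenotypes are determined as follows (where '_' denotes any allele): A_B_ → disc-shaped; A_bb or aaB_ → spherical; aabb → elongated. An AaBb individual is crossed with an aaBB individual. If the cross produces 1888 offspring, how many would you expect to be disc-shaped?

Cross: AaBb × aaBB — consider each gene separately:
A gene: Aa × aa → 2 Aa, 2 aa → 2 A_ : 2 aa (out of 4)
B gene: Bb × BB → 2 BB, 2 Bb → 4 B_ (out of 4)
Genotype classes (out of 4 × 4 = 16): A_B_ = 2×4 = 8; aaB_ = 2×4 = 8
Apply the phenotype rules: A_B_ (8) → disc-shaped; aaB_ (8) → spherical
Phenotype counts (out of 16): 8 disc-shaped, 8 spherical
disc-shaped: 8 out of 16 → fraction 1/2
Expected count = 1/2 × 1888 = 944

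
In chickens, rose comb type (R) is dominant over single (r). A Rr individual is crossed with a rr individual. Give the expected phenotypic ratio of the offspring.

Punnett square for Rr × rr:
Offspring genotypes: 2 Rr, 2 rr
rose: 2, single: 2
Ratio: 1:1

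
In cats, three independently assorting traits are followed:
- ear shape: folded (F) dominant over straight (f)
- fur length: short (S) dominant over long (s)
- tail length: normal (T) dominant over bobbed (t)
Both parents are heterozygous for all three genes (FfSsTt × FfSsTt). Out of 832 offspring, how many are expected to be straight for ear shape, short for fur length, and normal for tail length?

Trihybrid cross: FfSsTt × FfSsTt
Each trait segregates independently with a 3:1 phenotypic ratio, so each gene contributes 3/4 (dominant) or 1/4 (recessive).
Target: straight (ear shape), short (fur length), normal (tail length)
Probability = product of independent per-trait probabilities
= 1/4 × 3/4 × 3/4 = 9/64
Expected count = 9/64 × 832 = 117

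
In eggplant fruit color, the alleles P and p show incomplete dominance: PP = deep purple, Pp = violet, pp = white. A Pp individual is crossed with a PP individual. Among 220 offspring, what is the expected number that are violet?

Punnett square for Pp × PP:
Offspring genotypes: 2 PP, 2 Pp
Phenotype counts: 2 deep purple, 2 violet
violet: 2 out of 4 → fraction 1/2
Expected count = 1/2 × 220 = 110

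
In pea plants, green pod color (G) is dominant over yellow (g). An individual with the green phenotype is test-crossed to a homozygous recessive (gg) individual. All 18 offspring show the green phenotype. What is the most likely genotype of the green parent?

Test cross: ? × gg
All offspring are green.
If the unknown parent were heterozygous (Gg), about half of 18 offspring would be yellow; none are. The unknown parent is most likely homozygous dominant (GG).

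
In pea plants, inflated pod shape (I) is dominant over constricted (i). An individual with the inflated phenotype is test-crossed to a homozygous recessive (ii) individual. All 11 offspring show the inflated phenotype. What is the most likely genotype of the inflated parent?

Test cross: ? × ii
All offspring are inflated.
If the unknown parent were heterozygous (Ii), about half of 11 offspring would be constricted; none are. The unknown parent is most likely homozygous dominant (II).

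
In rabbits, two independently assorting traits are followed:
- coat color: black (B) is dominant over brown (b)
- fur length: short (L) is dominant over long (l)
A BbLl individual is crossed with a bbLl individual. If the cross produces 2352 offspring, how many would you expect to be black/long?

Dihybrid cross BbLl × bbLl — consider each gene separately:
coat color: Bb × bb → 2 Bb, 2 bb → 2 B_ : 2 bb (out of 4)
fur length: Ll × Ll → 1 LL, 2 Ll, 1 ll → 3 L_ : 1 ll (out of 4)
Combine (counts out of 4 × 4 = 16): black/short (B_L_) = 2×3 = 6; black/long (B_ll) = 2×1 = 2; brown/short (bbL_) = 2×3 = 6; brown/long (bbll) = 2×1 = 2
Phenotype counts (out of 16): 6 black/short, 2 black/long, 6 brown/short, 2 brown/long
black/long: 2 out of 16 → fraction 1/8
Expected count = 1/8 × 2352 = 294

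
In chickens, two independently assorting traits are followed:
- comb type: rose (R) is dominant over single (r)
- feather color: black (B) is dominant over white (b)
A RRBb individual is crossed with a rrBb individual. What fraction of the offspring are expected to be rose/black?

Dihybrid cross RRBb × rrBb — consider each gene separately:
comb type: RR × rr → 4 Rr → 4 R_ (out of 4)
feather color: Bb × Bb → 1 BB, 2 Bb, 1 bb → 3 B_ : 1 bb (out of 4)
Combine (counts out of 4 × 4 = 16): rose/black (R_B_) = 4×3 = 12; rose/white (R_bb) = 4×1 = 4
Phenotype counts (out of 16): 12 rose/black, 4 rose/white
rose/black: 12 out of 16
Probability: 12/16 = 3/4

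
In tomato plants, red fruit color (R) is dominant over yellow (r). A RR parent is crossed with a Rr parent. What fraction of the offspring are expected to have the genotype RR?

Punnett square for RR × Rr:
Offspring genotypes: 2 RR, 2 Rr
Total offspring: 4
Count with target: 2
Probability: 2/4 = 1/2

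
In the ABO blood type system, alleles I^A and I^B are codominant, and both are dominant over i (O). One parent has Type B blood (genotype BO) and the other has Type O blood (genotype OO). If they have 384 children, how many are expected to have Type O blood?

Cross: BO × OO
Possible offspring genotypes: 2 BO, 2 OO
Blood type counts: 2 Type B, 2 Type O
Probability of Type O: 2/4 = 1/2
Expected count = 1/2 × 384 = 192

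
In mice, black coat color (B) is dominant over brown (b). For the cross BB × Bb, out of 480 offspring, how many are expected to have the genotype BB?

Punnett square for BB × Bb:
Offspring genotypes: 2 BB, 2 Bb
Total offspring: 4
Count with target: 2
Probability: 2/4 = 1/2
Expected count = 1/2 × 480 = 240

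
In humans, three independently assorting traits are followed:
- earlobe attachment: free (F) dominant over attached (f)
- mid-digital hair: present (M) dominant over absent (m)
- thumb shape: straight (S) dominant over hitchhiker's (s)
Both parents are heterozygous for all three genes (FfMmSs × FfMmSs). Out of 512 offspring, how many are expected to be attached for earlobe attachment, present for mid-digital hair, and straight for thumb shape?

Trihybrid cross: FfMmSs × FfMmSs
Each trait segregates independently with a 3:1 phenotypic ratio, so each gene contributes 3/4 (dominant) or 1/4 (recessive).
Target: attached (earlobe attachment), present (mid-digital hair), straight (thumb shape)
Probability = product of independent per-trait probabilities
= 1/4 × 3/4 × 3/4 = 9/64
Expected count = 9/64 × 512 = 72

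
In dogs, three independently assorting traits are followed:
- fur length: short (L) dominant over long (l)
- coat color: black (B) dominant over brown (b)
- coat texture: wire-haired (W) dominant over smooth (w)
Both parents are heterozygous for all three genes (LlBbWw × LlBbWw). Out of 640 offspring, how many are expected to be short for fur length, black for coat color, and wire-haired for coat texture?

Trihybrid cross: LlBbWw × LlBbWw
Each trait segregates independently with a 3:1 phenotypic ratio, so each gene contributes 3/4 (dominant) or 1/4 (recessive).
Target: short (fur length), black (coat color), wire-haired (coat texture)
Probability = product of independent per-trait probabilities
= 3/4 × 3/4 × 3/4 = 27/64
Expected count = 27/64 × 640 = 270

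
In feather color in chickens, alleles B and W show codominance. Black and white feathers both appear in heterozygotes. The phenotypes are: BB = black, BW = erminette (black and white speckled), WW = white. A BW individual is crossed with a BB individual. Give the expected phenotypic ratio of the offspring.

Punnett square for BW × BB:
Offspring genotypes: 2 BB, 2 BW
Phenotype counts: 2 black, 2 erminette (black and white speckled)
Ratio: 1 black : 1 erminette (black and white speckled)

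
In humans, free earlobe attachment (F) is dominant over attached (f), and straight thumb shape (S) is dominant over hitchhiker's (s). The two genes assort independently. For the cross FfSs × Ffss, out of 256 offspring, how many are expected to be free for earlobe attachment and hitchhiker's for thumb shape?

Dihybrid cross FfSs × Ffss — consider each gene separately:
earlobe attachment: Ff × Ff → 1 FF, 2 Ff, 1 ff → 3 F_ : 1 ff (out of 4)
thumb shape: Ss × ss → 2 Ss, 2 ss → 2 S_ : 2 ss (out of 4)
Looking for: free (F_) and hitchhiker's (ss)
P(free) = 3/4, P(hitchhiker's) = 2/4
P(both) = 3/4 × 2/4 = 6/16 = 3/8
Expected count = 3/8 × 256 = 96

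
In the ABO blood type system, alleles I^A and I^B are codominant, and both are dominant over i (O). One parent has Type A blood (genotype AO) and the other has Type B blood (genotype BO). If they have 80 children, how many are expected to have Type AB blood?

Cross: AO × BO
Possible offspring genotypes: 1 AB, 1 AO, 1 BO, 1 OO
Blood type counts: 1 Type AB, 1 Type A, 1 Type B, 1 Type O
Probability of Type AB: 1/4
Expected count = 1/4 × 80 = 20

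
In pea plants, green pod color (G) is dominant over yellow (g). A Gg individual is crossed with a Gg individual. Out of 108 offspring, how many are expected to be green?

Punnett square for Gg × Gg:
Offspring genotypes: 1 GG, 2 Gg, 1 gg
green: 3, yellow: 1
green: 3 out of 4 → fraction 3/4
Expected count = 3/4 × 108 = 81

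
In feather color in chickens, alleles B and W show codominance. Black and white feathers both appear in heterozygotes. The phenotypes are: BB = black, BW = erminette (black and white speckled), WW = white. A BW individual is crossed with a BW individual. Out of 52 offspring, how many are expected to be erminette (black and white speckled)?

Punnett square for BW × BW:
Offspring genotypes: 1 BB, 2 BW, 1 WW
Phenotype counts: 1 black, 2 erminette (black and white speckled), 1 white
erminette (black and white speckled): 2 out of 4 → fraction 1/2
Expected count = 1/2 × 52 = 26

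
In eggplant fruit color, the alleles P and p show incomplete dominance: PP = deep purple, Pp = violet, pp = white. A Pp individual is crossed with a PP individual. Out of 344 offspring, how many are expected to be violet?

Punnett square for Pp × PP:
Offspring genotypes: 2 PP, 2 Pp
Phenotype counts: 2 deep purple, 2 violet
violet: 2 out of 4 → fraction 1/2
Expected count = 1/2 × 344 = 172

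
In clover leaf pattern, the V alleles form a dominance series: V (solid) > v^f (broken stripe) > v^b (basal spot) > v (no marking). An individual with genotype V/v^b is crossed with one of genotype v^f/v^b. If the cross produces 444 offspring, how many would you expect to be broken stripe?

Cross: V/v^b × v^f/v^b
Allele dominance: V > v^f > v^b > v
Offspring genotypes: 1 V/v^f, 1 V/v^b, 1 v^f/v^b, 1 v^b/v^b
Phenotype counts: 2 solid, 1 broken stripe, 1 basal spot
broken stripe: 1 out of 4 → fraction 1/4
Expected count = 1/4 × 444 = 111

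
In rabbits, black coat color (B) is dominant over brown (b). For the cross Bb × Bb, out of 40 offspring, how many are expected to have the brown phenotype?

Punnett square for Bb × Bb:
Offspring genotypes: 1 BB, 2 Bb, 1 bb
Total offspring: 4
Count with target: 1
Probability: 1/4
Expected count = 1/4 × 40 = 10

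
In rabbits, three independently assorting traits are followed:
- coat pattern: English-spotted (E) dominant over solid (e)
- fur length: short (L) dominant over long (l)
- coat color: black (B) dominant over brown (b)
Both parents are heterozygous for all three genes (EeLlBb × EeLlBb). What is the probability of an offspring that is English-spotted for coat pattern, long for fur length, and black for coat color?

Trihybrid cross: EeLlBb × EeLlBb
Each trait segregates independently with a 3:1 phenotypic ratio, so each gene contributes 3/4 (dominant) or 1/4 (recessive).
Target: English-spotted (coat pattern), long (fur length), black (coat color)
Probability = product of independent per-trait probabilities
= 3/4 × 1/4 × 3/4 = 9/64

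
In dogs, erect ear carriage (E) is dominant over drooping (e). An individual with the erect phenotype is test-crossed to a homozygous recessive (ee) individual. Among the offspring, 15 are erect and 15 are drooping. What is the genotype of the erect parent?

Test cross: ? × ee
Offspring: 15 erect, 15 drooping — approximately 1:1.
A 1:1 ratio in a test cross indicates the unknown parent is heterozygous (Ee).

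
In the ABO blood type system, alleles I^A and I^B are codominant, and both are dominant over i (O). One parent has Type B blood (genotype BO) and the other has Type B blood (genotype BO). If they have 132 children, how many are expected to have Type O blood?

Cross: BO × BO
Possible offspring genotypes: 1 BB, 2 BO, 1 OO
Blood type counts: 3 Type B, 1 Type O
Probability of Type O: 1/4
Expected count = 1/4 × 132 = 33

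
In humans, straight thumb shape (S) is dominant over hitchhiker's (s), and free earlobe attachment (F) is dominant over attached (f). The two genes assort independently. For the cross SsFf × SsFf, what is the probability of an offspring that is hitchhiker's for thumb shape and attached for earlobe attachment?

Dihybrid cross SsFf × SsFf — consider each gene separately:
thumb shape: Ss × Ss → 1 SS, 2 Ss, 1 ss → 3 S_ : 1 ss (out of 4)
earlobe attachment: Ff × Ff → 1 FF, 2 Ff, 1 ff → 3 F_ : 1 ff (out of 4)
Looking for: hitchhiker's (ss) and attached (ff)
P(hitchhiker's) = 1/4, P(attached) = 1/4
P(both) = 1/4 × 1/4 = 1/16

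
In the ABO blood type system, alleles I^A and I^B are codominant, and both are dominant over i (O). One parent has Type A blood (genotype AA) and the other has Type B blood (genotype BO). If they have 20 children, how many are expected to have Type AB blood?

Cross: AA × BO
Possible offspring genotypes: 2 AB, 2 AO
Blood type counts: 2 Type AB, 2 Type A
Probability of Type AB: 2/4 = 1/2
Expected count = 1/2 × 20 = 10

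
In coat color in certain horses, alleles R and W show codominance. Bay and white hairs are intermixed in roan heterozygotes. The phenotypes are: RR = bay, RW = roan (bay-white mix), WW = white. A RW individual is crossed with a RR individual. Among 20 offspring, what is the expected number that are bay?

Punnett square for RW × RR:
Offspring genotypes: 2 RR, 2 RW
Phenotype counts: 2 bay, 2 roan (bay-white mix)
bay: 2 out of 4 → fraction 1/2
Expected count = 1/2 × 20 = 10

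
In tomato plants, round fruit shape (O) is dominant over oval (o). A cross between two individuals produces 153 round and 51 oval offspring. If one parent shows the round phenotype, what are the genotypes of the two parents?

Observed offspring: 153 round, 51 oval
The observed ratio simplifies to 3:1. Oval (oo) offspring appear, so each parent must contribute one o allele. The parent stated to show round carries O, so it is Oo. The other parent is then either Oo or oo: Oo × oo would give a 1:1 split, whereas Oo × Oo gives 3:1 — matching the data. So both parents are heterozygous (Oo × Oo).
Parent genotypes: Oo × Oo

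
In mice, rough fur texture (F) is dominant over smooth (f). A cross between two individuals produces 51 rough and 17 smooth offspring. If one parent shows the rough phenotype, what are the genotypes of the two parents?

Observed offspring: 51 rough, 17 smooth
The observed ratio simplifies to 3:1. Smooth (ff) offspring appear, so each parent must contribute one f allele. The parent stated to show rough carries F, so it is Ff. The other parent is then either Ff or ff: Ff × ff would give a 1:1 split, whereas Ff × Ff gives 3:1 — matching the data. So both parents are heterozygous (Ff × Ff).
Parent genotypes: Ff × Ff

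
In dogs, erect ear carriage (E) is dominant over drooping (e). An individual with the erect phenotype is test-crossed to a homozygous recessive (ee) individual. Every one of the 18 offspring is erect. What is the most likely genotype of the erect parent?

Test cross: ? × ee
All offspring are erect.
If the unknown parent were heterozygous (Ee), about half of 18 offspring would be drooping; none are. The unknown parent is most likely homozygous dominant (EE).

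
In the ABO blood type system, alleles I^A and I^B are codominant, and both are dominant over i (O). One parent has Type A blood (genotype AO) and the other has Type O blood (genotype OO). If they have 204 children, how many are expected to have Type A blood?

Cross: AO × OO
Possible offspring genotypes: 2 AO, 2 OO
Blood type counts: 2 Type A, 2 Type O
Probability of Type A: 2/4 = 1/2
Expected count = 1/2 × 204 = 102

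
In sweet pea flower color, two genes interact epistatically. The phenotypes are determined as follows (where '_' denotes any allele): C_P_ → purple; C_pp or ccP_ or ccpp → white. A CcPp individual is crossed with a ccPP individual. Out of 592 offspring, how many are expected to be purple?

Cross: CcPp × ccPP — consider each gene separately:
C gene: Cc × cc → 2 Cc, 2 cc → 2 C_ : 2 cc (out of 4)
P gene: Pp × PP → 2 PP, 2 Pp → 4 P_ (out of 4)
Genotype classes (out of 4 × 4 = 16): C_P_ = 2×4 = 8; ccP_ = 2×4 = 8
Apply the phenotype rules: C_P_ (8) → purple; ccP_ (8) → white
Phenotype counts (out of 16): 8 purple, 8 white
purple: 8 out of 16 → fraction 1/2
Expected count = 1/2 × 592 = 296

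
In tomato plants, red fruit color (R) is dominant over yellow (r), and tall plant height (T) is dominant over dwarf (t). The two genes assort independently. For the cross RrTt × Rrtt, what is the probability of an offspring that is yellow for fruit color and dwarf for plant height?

Dihybrid cross RrTt × Rrtt — consider each gene separately:
fruit color: Rr × Rr → 1 RR, 2 Rr, 1 rr → 3 R_ : 1 rr (out of 4)
plant height: Tt × tt → 2 Tt, 2 tt → 2 T_ : 2 tt (out of 4)
Looking for: yellow (rr) and dwarf (tt)
P(yellow) = 1/4, P(dwarf) = 2/4
P(both) = 1/4 × 2/4 = 2/16 = 1/8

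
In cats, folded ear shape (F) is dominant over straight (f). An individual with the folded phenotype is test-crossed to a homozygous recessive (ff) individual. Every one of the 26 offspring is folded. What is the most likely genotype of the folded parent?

Test cross: ? × ff
All offspring are folded.
If the unknown parent were heterozygous (Ff), about half of 26 offspring would be straight; none are. The unknown parent is most likely homozygous dominant (FF).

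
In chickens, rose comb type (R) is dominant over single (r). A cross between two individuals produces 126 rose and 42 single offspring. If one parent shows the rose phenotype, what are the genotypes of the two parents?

Observed offspring: 126 rose, 42 single
The observed ratio simplifies to 3:1. Single (rr) offspring appear, so each parent must contribute one r allele. The parent stated to show rose carries R, so it is Rr. The other parent is then either Rr or rr: Rr × rr would give a 1:1 split, whereas Rr × Rr gives 3:1 — matching the data. So both parents are heterozygous (Rr × Rr).
Parent genotypes: Rr × Rr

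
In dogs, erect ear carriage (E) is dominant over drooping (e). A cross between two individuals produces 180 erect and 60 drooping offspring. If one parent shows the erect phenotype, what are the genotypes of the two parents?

Observed offspring: 180 erect, 60 drooping
The observed ratio simplifies to 3:1. Drooping (ee) offspring appear, so each parent must contribute one e allele. The parent stated to show erect carries E, so it is Ee. The other parent is then either Ee or ee: Ee × ee would give a 1:1 split, whereas Ee × Ee gives 3:1 — matching the data. So both parents are heterozygous (Ee × Ee).
Parent genotypes: Ee × Ee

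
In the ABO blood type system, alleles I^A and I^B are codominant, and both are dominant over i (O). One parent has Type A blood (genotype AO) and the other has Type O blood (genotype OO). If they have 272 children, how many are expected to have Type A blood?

Cross: AO × OO
Possible offspring genotypes: 2 AO, 2 OO
Blood type counts: 2 Type A, 2 Type O
Probability of Type A: 2/4 = 1/2
Expected count = 1/2 × 272 = 136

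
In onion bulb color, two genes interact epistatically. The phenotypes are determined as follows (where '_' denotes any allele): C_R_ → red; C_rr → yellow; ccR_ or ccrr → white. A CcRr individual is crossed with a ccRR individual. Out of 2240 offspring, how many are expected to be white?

Cross: CcRr × ccRR — consider each gene separately:
C gene: Cc × cc → 2 Cc, 2 cc → 2 C_ : 2 cc (out of 4)
R gene: Rr × RR → 2 RR, 2 Rr → 4 R_ (out of 4)
Genotype classes (out of 4 × 4 = 16): C_R_ = 2×4 = 8; ccR_ = 2×4 = 8
Apply the phenotype rules: C_R_ (8) → red; ccR_ (8) → white
Phenotype counts (out of 16): 8 red, 8 white
white: 8 out of 16 → fraction 1/2
Expected count = 1/2 × 2240 = 1120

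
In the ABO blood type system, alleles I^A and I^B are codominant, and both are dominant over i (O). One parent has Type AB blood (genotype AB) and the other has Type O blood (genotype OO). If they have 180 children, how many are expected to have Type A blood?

Cross: AB × OO
Possible offspring genotypes: 2 AO, 2 BO
Blood type counts: 2 Type A, 2 Type B
Probability of Type A: 2/4 = 1/2
Expected count = 1/2 × 180 = 90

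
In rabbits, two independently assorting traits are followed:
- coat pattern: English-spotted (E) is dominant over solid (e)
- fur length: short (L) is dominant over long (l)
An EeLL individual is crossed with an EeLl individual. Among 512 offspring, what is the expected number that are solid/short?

Dihybrid cross EeLL × EeLl — consider each gene separately:
coat pattern: Ee × Ee → 1 EE, 2 Ee, 1 ee → 3 E_ : 1 ee (out of 4)
fur length: LL × Ll → 2 LL, 2 Ll → 4 L_ (out of 4)
Combine (counts out of 4 × 4 = 16): English-spotted/short (E_L_) = 3×4 = 12; solid/short (eeL_) = 1×4 = 4
Phenotype counts (out of 16): 12 English-spotted/short, 4 solid/short
solid/short: 4 out of 16 → fraction 1/4
Expected count = 1/4 × 512 = 128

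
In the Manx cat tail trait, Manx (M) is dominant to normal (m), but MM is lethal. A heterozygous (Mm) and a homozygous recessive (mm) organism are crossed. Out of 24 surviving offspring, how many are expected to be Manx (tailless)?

Cross: Mm × mm
Punnett square offspring (before lethality): 2 Mm, 2 mm
No MM offspring are produced in this cross.
Manx (tailless): 2 out of 4 → fraction 1/2
Expected count = 1/2 × 24 = 12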